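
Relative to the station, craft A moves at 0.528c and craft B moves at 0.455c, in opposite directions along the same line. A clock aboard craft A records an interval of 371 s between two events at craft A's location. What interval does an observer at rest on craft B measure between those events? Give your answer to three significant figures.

608 s

The velocity of craft A relative to craft B is (0.528 + 0.455)c / (1 + 0.528×0.455) = 0.79259c; relative speed 0.79259c.
γ for this relative speed: γ = 1/√(1 − 0.628199) = 1.64.
The clock on craft A records proper time, so craft B measures Δt = γΔτ = 1.64 × 371 = 608 s.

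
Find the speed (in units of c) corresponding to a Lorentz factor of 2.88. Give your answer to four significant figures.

β = √(1 − 1/γ²) = √(1 − 1/8.2944) = √0.879437 = 0.9378.

0.9378c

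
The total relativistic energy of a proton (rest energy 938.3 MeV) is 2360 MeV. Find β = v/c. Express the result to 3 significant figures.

Total energy E = γmc² gives γ = 2360/938.3 = 2.5152.
Hence β = √(1 − 1/γ²) = √(1 − 0.158072) = √0.841928 = 0.918.

0.918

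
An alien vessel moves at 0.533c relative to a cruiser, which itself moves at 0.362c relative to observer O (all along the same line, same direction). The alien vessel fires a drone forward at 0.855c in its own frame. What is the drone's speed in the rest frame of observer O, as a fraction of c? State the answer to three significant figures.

First combine the drone and alien vessel (S''→S'): u₁ = (0.855 + 0.533)/(1 + 0.855×0.533) = 1.388/1.455715 = 0.95348.
Then combine with the cruiser (S'→S): u = (0.95348 + 0.362)/(1 + 0.95348×0.362) = 1.31548/1.34515976 = 0.97794.

0.978c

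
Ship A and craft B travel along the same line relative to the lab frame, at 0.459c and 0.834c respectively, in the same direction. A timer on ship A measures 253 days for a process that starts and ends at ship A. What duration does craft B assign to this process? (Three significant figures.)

319 days

The velocity of ship A relative to craft B is (0.459 − 0.834)c / (1 − 0.459×0.834) = −0.60759c; relative speed 0.60759c.
γ for this relative speed: γ = 1/√(1 − 0.369166) = 1.259.
Ship A's interval is proper; time dilation gives Δt_B = γΔτ = 1.259 × 253 days = 319 days.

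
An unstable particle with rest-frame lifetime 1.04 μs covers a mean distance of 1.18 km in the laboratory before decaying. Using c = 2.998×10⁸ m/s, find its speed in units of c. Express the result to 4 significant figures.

Lab distance = (lab lifetime)·v = γτ·βc, so βγ = d/(cτ) = 1180/(2.998×10⁸ × 1.040×10^-6) = 3.7846.
With βγ = 3.7846: γ² = 1 + (βγ)² = 15.3232, and β = (βγ)/γ = 3.7846/3.91449 = 0.9668.

0.9668c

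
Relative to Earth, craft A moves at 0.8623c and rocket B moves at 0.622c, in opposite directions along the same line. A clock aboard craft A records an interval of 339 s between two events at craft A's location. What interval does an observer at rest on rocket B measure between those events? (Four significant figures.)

1313 s

Transform craft A's velocity into rocket B's frame: (0.8623 + 0.622)/(1 + 0.8623·0.622) = 1.4843/1.5363506, so the relative speed is 0.96612c.
At |u| = 0.96612c, γ = (1 − 0.933388)^(−1/2) = 3.8746.
Craft A's interval is proper; time dilation gives Δt_B = γΔτ = 3.8746 × 339 s = 1313 s.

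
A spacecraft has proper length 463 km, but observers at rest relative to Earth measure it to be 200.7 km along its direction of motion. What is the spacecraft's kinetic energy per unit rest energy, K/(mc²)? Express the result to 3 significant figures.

1.31

Length contraction gives γ = L₀/L = 463/200.7 = 2.30693.
K/(mc²) = γ − 1 = 2.30693 − 1 = 1.31.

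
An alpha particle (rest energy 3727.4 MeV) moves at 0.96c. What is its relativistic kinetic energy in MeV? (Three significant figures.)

With β = 0.96, γ = 1/√(1 − 0.96²) = 1/√0.0784 = 3.5714.
Kinetic energy: K = (γ − 1)mc² = (3.5714 − 1) × 3727.4 MeV = 2.5714 × 3727.4 = 9580 MeV.

9580 MeV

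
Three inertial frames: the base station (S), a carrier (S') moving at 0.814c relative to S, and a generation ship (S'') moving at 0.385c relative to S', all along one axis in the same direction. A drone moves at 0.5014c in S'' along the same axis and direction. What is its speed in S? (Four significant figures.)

Compose velocities in two stages. Stage 1 (into S'): u₁ = (0.5014+0.385)/(1+0.5014×0.385) = 0.74298.
Stage 2 (into S): u = (0.74298+0.814)/(1+0.74298×0.814) = 0.97021, so the speed is 0.9702c.

0.9702c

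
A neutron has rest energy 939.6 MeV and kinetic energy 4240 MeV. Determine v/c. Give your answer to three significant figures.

γ = 1 + K/(mc²) = 1 + 4240/939.6 = 5.5126.
β = √(1 − 1/γ²) = √(1 − 0.0329069) = √0.9670931 = 0.983.

0.983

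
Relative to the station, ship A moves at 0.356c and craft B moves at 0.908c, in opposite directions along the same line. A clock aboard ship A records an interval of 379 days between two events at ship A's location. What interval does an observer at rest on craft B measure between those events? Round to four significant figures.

1281 days

Speed of ship A in craft B's frame: u = (v_A + v_B)/(1 + v_A v_B/c²) = (0.356 + 0.908)/(1 + 0.356×0.908) = 1.264/1.323248 = 0.95523; |u| = 0.95523c.
At |u| = 0.95523c, γ = (1 − 0.912464)^(−1/2) = 3.3799.
Ship A's interval is proper; time dilation gives Δt_B = γΔτ = 3.3799 × 379 days = 1281 days.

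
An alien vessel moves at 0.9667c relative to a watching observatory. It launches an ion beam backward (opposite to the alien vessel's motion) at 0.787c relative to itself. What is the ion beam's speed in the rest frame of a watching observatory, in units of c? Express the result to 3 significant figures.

0.751c

In units of c, u = (u' + v)/(1 + u'v) with u' = −0.787 and v = 0.9667.
Numerator: −0.787 + 0.9667 = 0.1797. Denominator: 1 + (−0.787)(0.9667) = 0.2392071.
u = 0.1797/0.2392071 = 0.75123, so the speed is 0.751c.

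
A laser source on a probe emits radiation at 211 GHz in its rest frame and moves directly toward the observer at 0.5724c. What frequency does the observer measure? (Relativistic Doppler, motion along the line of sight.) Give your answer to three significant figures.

Relativistic Doppler (source moving toward): f_obs = f_src · √((1+β)/(1−β)).
With β = 0.5724: factor = √(1.5724/0.4276) = 1.9176.
f_obs = 211 × 1.9176 = 405 GHz.

405 GHz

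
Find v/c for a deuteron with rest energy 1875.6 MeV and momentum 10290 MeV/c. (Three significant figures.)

pc/(mc²) = 10290/1875.6 = 5.4862 = βγ = β/√(1−β²).
So β² = x²/(1 + x²) with x = 5.4862: x² = 30.0984, β² = 30.0984/31.0984 = 0.967844, β = 0.984.

0.984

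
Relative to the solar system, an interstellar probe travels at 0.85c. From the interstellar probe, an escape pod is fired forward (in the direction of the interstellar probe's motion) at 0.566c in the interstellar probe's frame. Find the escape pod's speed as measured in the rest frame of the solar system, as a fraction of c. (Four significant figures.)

0.9560c

Relativistic velocity addition: u = (u' + v)/(1 + u'v/c²), with u' = 0.566c and v = 0.85c.
Numerator: 0.566 + 0.85 = 1.416. Denominator: 1 + (0.566)(0.85) = 1.4811.
u = 1.416/1.4811 = 0.95605, so the speed is 0.9560c.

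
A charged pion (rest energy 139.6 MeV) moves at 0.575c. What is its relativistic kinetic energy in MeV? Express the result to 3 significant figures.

31.0 MeV

With β = 0.575, γ = 1/√(1 − 0.575²) = 1/√0.669375 = 1.22226.
Kinetic energy: K = (γ − 1)mc² = (1.22226 − 1) × 139.6 MeV = 0.22226 × 139.6 = 31.0 MeV.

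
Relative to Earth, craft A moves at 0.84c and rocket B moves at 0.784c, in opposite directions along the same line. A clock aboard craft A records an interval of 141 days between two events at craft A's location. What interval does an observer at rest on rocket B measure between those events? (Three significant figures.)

Speed of craft A in rocket B's frame: u = (v_A + v_B)/(1 + v_A v_B/c²) = (0.84 + 0.784)/(1 + 0.84×0.784) = 1.624/1.65856 = 0.97916; |u| = 0.97916c.
γ for this relative speed: γ = 1/√(1 − 0.958754) = 4.9239.
The clock on craft A records proper time, so rocket B measures Δt = γΔτ = 4.9239 × 141 = 694 days.

694 days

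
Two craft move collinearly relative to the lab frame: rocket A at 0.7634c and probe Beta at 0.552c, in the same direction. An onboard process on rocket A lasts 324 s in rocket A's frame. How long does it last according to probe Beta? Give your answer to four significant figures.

348.1 s

Transform rocket A's velocity into probe Beta's frame: (0.7634 − 0.552)/(1 − 0.7634·0.552) = 0.2114/0.5786032, so the relative speed is 0.36536c.
At |u| = 0.36536c, γ = (1 − 0.133488)^(−1/2) = 1.0743.
The clock on rocket A records proper time, so probe Beta measures Δt = γΔτ = 1.0743 × 324 = 348.1 s.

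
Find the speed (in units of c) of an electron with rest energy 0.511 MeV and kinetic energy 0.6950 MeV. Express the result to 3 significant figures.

0.906c

K = (γ−1)mc², so γ = 1 + 0.6950/0.511 = 2.3601.
Then v/c = √(1 − γ⁻²) = √(1 − 0.179531) = √0.820469 = 0.906.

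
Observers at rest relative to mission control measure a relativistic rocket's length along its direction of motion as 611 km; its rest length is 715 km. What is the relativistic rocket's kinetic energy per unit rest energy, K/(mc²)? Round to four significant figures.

γ = L₀/L = 715/611 = 1.17021.
Since K = (γ−1)mc², K/(mc²) = 1.17021 − 1 = 0.1702.

0.1702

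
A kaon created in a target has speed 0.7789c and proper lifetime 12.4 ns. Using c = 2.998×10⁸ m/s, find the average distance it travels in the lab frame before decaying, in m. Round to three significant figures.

4.62 m

With β = 0.7789, γ = 1/√(1 − 0.7789²) = 1/√0.39331479 = 1.5945.
Lab-frame lifetime: Δt = γτ = 1.5945 × 12.4 ns = 19.772 ns.
Distance: d = vΔt = 0.7789 × 2.998×10⁸ m/s × 1.9772×10^-8 s = 4.62 m.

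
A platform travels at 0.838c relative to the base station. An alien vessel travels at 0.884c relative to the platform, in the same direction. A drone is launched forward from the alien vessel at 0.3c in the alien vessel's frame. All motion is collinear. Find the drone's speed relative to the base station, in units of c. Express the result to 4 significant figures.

0.9942c

Apply u = (u'+v)/(1+u'v) twice. Drone in the platform frame: (0.3+0.884)/(1+0.3·0.884) = 1.184/1.2652 = 0.93582c.
That velocity, transformed to the rest frame of the base station: (0.93582+0.838)/(1+0.93582·0.838) = 1.77382/1.78421716 = 0.99417c.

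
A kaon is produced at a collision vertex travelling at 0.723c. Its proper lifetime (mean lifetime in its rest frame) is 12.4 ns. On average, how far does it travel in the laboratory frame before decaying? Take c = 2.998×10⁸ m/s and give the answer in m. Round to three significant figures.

With β = 0.723, γ = 1/√(1 − 0.723²) = 1/√0.477271 = 1.4475.
Lab-frame lifetime: Δt = γτ = 1.4475 × 12.4 ns = 17.949 ns.
Distance: d = vΔt = 0.723 × 2.998×10⁸ m/s × 1.7949×10^-8 s = 3.89 m.

3.89 m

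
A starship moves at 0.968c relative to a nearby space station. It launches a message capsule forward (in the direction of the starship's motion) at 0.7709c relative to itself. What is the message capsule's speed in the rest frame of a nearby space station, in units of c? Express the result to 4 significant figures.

Relativistic velocity addition: u = (u' + v)/(1 + u'v/c²), with u' = 0.7709c and v = 0.968c.
Numerator: 0.7709 + 0.968 = 1.7389. Denominator: 1 + (0.7709)(0.968) = 1.7462312.
u = 1.7389/1.7462312 = 0.9958, so the speed is 0.9958c.

0.9958c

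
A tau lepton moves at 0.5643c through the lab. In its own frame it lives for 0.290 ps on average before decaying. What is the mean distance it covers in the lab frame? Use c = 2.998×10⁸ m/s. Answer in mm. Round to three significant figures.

γ = 1/√(1 − β²) = 1/√(1 − 0.31843449) = 1/√0.68156551 = 1/0.82557 = 1.2113.
Lab-frame lifetime: Δt = γτ = 1.2113 × 0.290 ps = 0.35128 ps.
Distance: d = vΔt = 0.5643 × 2.998×10⁸ m/s × 3.5128×10^-13 s = 5.94×10^-5 m = 0.0594 mm.

0.0594 mm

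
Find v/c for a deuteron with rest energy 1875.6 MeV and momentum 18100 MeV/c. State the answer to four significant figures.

βγ = pc/(mc²) = 18100/1875.6 = 9.6502.
Since γ² = 1 + (βγ)² = 94.1264, γ = √94.1264 = 9.70188, and β = (βγ)/γ = 9.6502/9.70188 = 0.9947.

0.9947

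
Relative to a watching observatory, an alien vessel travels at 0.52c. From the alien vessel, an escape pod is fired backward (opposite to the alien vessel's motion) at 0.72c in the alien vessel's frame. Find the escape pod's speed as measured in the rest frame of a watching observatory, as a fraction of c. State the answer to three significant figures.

Relativistic velocity addition: u = (u' + v)/(1 + u'v/c²), with u' = −0.72c and v = 0.52c.
Numerator: −0.72 + 0.52 = −0.2. Denominator: 1 + (−0.72)(0.52) = 0.6256.
u = −0.2/0.6256 = −0.31969, so the speed is 0.320c.

0.320c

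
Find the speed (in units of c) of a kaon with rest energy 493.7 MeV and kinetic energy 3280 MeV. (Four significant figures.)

K = (γ−1)mc², so γ = 1 + 3280/493.7 = 7.6437.
Then v/c = √(1 − γ⁻²) = √(1 − 0.0171156) = √0.9828844 = 0.9914.

0.9914c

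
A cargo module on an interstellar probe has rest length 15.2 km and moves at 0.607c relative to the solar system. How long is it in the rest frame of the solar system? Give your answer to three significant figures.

12.1 km

With β = 0.607, γ = 1/√(1 − 0.607²) = 1/√0.631551 = 1.2583.
Length contraction: L = L₀/γ = 15.2/1.2583 = 12.1 km.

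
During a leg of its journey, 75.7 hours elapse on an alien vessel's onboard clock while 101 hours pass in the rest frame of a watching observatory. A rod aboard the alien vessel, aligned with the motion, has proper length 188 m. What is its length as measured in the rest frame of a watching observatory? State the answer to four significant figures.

140.9 m

The time-dilation ratio gives γ = 101/75.7 = 1.33421.
L = L₀/γ = 188/1.33421 = 140.9 m.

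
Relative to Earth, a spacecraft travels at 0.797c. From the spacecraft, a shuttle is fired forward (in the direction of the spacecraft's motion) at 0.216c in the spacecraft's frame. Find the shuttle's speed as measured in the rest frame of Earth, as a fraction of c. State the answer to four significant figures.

Relativistic velocity addition: u = (u' + v)/(1 + u'v/c²), with u' = 0.216c and v = 0.797c.
Numerator: 0.216 + 0.797 = 1.013. Denominator: 1 + (0.216)(0.797) = 1.172152.
u = 1.013/1.172152 = 0.86422, so the speed is 0.8642c.

0.8642c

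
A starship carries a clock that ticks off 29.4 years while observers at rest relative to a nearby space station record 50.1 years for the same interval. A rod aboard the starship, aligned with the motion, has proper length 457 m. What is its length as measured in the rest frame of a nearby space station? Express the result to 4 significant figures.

268.2 m

From Δt = γΔτ: γ = 50.1/29.4 = 1.70408.
The rod contracts by the same γ: 457 m / 1.70408 = 268.2 m.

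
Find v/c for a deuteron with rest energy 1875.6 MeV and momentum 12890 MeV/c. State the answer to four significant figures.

βγ = pc/(mc²) = 12890/1875.6 = 6.8725.
Since γ² = 1 + (βγ)² = 48.2313, γ = √48.2313 = 6.94488, and β = (βγ)/γ = 6.8725/6.94488 = 0.9896.

0.9896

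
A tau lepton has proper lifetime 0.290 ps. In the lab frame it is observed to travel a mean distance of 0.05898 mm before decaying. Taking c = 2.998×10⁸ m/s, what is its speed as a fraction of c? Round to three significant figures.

0.561c

Let x = d/(cτ) = 5.898×10^-5 m / (2.998×10⁸ m/s × 2.900×10^-13 s) = 0.67838. Since d = βγcτ, x = βγ = β/√(1−β²).
Solving: β² = x²/(1+x²) = 0.460199/1.460199 = 0.315162, so β = 0.561.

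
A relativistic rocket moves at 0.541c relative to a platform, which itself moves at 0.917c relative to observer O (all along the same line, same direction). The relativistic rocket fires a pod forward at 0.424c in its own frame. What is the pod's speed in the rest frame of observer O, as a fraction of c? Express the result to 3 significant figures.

Compose velocities in two stages. Stage 1 (into S'): u₁ = (0.424+0.541)/(1+0.424×0.541) = 0.78495.
Stage 2 (into S): u = (0.78495+0.917)/(1+0.78495×0.917) = 0.98962, so the speed is 0.990c.

0.990c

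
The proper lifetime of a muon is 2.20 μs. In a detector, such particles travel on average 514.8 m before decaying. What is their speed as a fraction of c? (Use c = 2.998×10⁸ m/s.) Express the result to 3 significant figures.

0.615c

d = βγcτ ⇒ βγ = d/(cτ) = 514.8 m / (659.56 m) = 0.78052.
β = (βγ)/√(1+(βγ)²) = 0.78052/√1.609211 = 0.615.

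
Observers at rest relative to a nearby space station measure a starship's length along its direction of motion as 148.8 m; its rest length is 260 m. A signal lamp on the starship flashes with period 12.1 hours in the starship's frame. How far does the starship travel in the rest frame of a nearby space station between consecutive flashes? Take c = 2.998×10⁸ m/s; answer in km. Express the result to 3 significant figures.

1.87×10^10 km

Length contraction gives γ = L₀/L = 260/148.8 = 1.74731.
β = √(1 − 1/γ²) = 0.82004. Lab-frame period = γτ = 1.74731×12.1 hours = 21.142 hours. Distance = βc × γτ = 0.82004 × 2.998×10⁸ m/s × 76111.2 s = 1.8712×10^13 m = 1.87×10^10 km.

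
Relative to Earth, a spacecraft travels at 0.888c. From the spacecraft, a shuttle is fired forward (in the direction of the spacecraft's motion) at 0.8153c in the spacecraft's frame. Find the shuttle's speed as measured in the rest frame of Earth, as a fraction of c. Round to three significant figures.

Relativistic velocity addition: u = (u' + v)/(1 + u'v/c²), with u' = 0.8153c and v = 0.888c.
Numerator: 0.8153 + 0.888 = 1.7033. Denominator: 1 + (0.8153)(0.888) = 1.7239864.
u = 1.7033/1.7239864 = 0.988, so the speed is 0.988c.

0.988c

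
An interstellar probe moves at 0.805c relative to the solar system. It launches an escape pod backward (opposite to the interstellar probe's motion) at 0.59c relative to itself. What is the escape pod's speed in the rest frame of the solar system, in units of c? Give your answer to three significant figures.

0.409c

Relativistic velocity addition: u = (u' + v)/(1 + u'v/c²), with u' = −0.59c and v = 0.805c.
Numerator: −0.59 + 0.805 = 0.215. Denominator: 1 + (−0.59)(0.805) = 0.52505.
u = 0.215/0.52505 = 0.40948, so the speed is 0.409c.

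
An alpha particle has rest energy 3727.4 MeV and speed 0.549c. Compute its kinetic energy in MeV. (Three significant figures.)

732 MeV

β² = 0.301401, so γ = 1/√0.698599 = 1.19643.
Kinetic energy: K = (γ − 1)mc² = (1.19643 − 1) × 3727.4 MeV = 0.19643 × 3727.4 = 732 MeV.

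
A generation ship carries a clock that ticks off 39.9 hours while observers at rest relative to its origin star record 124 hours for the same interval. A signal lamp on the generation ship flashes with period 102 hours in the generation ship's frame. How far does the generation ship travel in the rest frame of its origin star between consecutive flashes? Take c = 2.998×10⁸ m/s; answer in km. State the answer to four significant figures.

From Δt = γΔτ: γ = 124/39.9 = 3.10777.
β = √(1 − 1/γ²) = 0.94682. Lab-frame period = γτ = 3.10777×102 hours = 316.99 hours. Distance = βc × γτ = 0.94682 × 2.998×10⁸ m/s × 1141164 s = 3.2393×10^14 m = 3.239×10^11 km.

3.239×10^11 km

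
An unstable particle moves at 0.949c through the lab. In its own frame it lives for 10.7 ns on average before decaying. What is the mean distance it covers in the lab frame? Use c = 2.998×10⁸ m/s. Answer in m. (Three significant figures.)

γ = 1/√(1 − β²) = 1/√(1 − 0.900601) = 1/√0.099399 = 1/0.315276 = 3.1718.
Lab-frame lifetime: Δt = γτ = 3.1718 × 10.7 ns = 33.938 ns.
Distance: d = vΔt = 0.949 × 2.998×10⁸ m/s × 3.3938×10^-8 s = 9.66 m.

9.66 m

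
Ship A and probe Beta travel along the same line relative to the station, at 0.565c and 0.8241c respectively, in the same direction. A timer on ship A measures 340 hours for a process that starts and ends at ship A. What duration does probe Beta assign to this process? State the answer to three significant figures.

Speed of ship A in probe Beta's frame: u = (v_A − v_B)/(1 − v_A v_B/c²) = (0.565 − 0.8241)/(1 − 0.565×0.8241) = −0.2591/0.5343835 = −0.48486; |u| = 0.48486c.
γ for this relative speed: γ = 1/√(1 − 0.235089) = 1.1434.
The clock on ship A records proper time, so probe Beta measures Δt = γΔτ = 1.1434 × 340 = 389 hours.

389 hours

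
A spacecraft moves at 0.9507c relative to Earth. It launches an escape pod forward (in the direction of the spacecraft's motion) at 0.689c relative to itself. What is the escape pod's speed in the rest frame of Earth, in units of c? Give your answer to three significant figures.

In units of c, u = (u' + v)/(1 + u'v) with u' = 0.689 and v = 0.9507.
Numerator: 0.689 + 0.9507 = 1.6397. Denominator: 1 + (0.689)(0.9507) = 1.6550323.
u = 1.6397/1.6550323 = 0.99074, so the speed is 0.991c.

0.991c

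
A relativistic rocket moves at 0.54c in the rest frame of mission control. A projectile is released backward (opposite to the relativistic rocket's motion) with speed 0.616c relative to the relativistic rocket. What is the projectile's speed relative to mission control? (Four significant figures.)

0.1139c

Relativistic velocity addition: u = (u' + v)/(1 + u'v/c²), with u' = −0.616c and v = 0.54c.
Numerator: −0.616 + 0.54 = −0.076. Denominator: 1 + (−0.616)(0.54) = 0.66736.
u = −0.076/0.66736 = −0.11388, so the speed is 0.1139c.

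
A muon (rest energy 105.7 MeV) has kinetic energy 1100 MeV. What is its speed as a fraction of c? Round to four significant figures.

0.9961c

γ = 1 + K/(mc²) = 1 + 1100/105.7 = 11.407.
β = √(1 − 1/γ²) = √(1 − 0.00768523) = √0.99231477 = 0.9961.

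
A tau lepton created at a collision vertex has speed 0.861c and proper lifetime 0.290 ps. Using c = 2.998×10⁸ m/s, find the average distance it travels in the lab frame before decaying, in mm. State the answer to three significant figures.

γ = 1/√(1 − β²) = 1/√(1 − 0.741321) = 1/√0.258679 = 1/0.508605 = 1.9662.
Lab-frame lifetime: Δt = γτ = 1.9662 × 0.290 ps = 0.5702 ps.
Distance: d = vΔt = 0.861 × 2.998×10⁸ m/s × 5.7020×10^-13 s = 1.47×10^-4 m = 0.147 mm.

0.147 mm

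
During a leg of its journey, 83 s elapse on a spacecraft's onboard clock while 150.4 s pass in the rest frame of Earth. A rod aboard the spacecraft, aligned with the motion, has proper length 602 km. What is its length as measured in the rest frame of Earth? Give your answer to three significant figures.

The time-dilation ratio gives γ = 150.4/83 = 1.81205.
The rod contracts by the same γ: 602 km / 1.81205 = 332 km.

332 km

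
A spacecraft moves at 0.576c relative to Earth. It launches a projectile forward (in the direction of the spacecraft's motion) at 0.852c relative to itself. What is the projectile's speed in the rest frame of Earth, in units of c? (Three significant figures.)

0.958c

In units of c, u = (u' + v)/(1 + u'v) with u' = 0.852 and v = 0.576.
Numerator: 0.852 + 0.576 = 1.428. Denominator: 1 + (0.852)(0.576) = 1.490752.
u = 1.428/1.490752 = 0.95791, so the speed is 0.958c.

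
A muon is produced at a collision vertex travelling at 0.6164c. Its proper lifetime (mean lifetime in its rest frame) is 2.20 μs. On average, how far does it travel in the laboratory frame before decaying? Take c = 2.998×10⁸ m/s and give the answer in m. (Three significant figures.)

516 m

Lorentz factor: γ = (1 − 0.37994896)^(−1/2) = 1.2699.
Lab-frame lifetime: Δt = γτ = 1.2699 × 2.20 μs = 2.7938 μs.
Distance: d = vΔt = 0.6164 × 2.998×10⁸ m/s × 2.7938×10^-6 s = 516 m.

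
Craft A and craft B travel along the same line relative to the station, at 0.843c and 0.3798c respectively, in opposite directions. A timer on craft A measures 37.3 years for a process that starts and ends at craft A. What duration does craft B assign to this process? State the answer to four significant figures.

Speed of craft A in craft B's frame: u = (v_A + v_B)/(1 + v_A v_B/c²) = (0.843 + 0.3798)/(1 + 0.843×0.3798) = 1.2228/1.3201714 = 0.92624; |u| = 0.92624c.
At |u| = 0.92624c, γ = (1 − 0.857921)^(−1/2) = 2.653.
The clock on craft A records proper time, so craft B measures Δt = γΔτ = 2.653 × 37.3 = 98.96 years.

98.96 years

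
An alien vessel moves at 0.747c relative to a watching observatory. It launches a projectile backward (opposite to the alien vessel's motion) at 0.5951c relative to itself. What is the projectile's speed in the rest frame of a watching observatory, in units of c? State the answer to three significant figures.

Relativistic velocity addition: u = (u' + v)/(1 + u'v/c²), with u' = −0.5951c and v = 0.747c.
Numerator: −0.5951 + 0.747 = 0.1519. Denominator: 1 + (−0.5951)(0.747) = 0.5554603.
u = 0.1519/0.5554603 = 0.27347, so the speed is 0.273c.

0.273c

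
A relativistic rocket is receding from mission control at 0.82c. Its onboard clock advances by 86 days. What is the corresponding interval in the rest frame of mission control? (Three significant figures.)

150 days

Lorentz factor: γ = (1 − 0.6724)^(−1/2) = 1.7471.
Time dilation: Δt = γ·Δτ = 1.7471 × 86 = 150 days.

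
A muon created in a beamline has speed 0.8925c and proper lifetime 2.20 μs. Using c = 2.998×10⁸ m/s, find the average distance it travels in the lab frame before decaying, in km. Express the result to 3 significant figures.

1.31 km

γ = 1/√(1 − β²) = 1/√(1 − 0.79655625) = 1/√0.20344375 = 1/0.451047 = 2.2171.
Lab-frame lifetime: Δt = γτ = 2.2171 × 2.20 μs = 4.8776 μs.
Distance: d = vΔt = 0.8925 × 2.998×10⁸ m/s × 4.8776×10^-6 s = 1310 m = 1.31 km.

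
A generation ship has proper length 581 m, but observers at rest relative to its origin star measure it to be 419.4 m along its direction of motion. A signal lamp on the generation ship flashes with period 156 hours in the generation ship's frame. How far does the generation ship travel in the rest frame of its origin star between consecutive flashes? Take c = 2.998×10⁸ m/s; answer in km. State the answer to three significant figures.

From L = L₀/γ: γ = 581/419.4 = 1.38531.
β = √(1 − 1/γ²) = 0.69204. Lab-frame period = γτ = 1.38531×156 hours = 216.11 hours. Distance = βc × γτ = 0.69204 × 2.998×10⁸ m/s × 777996 s = 1.6141×10^14 m = 1.61×10^11 km.

1.61×10^11 km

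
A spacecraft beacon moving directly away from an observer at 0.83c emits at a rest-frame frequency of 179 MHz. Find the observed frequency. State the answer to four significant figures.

Relativistic Doppler (source moving away): f_obs = f_src · √((1−β)/(1+β)).
With β = 0.83: factor = √(0.17/1.83) = 0.30479.
f_obs = 179 × 0.30479 = 54.56 MHz.

54.56 MHz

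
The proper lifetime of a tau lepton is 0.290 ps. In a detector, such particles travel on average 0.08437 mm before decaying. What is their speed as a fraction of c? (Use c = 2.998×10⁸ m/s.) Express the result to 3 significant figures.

0.696c

Lab distance = (lab lifetime)·v = γτ·βc, so βγ = d/(cτ) = 8.437×10^-5/(2.998×10⁸ × 2.900×10^-13) = 0.97042.
With βγ = 0.97042: γ² = 1 + (βγ)² = 1.941715, and β = (βγ)/γ = 0.97042/1.39345 = 0.696.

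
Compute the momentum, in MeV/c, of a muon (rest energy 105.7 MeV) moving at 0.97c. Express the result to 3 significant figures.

γ = 1/√(1 − β²) = 1/√(1 − 0.9409) = 1/√0.0591 = 4.1135.
Momentum: p = γβ·mc = 4.1135 × 0.97 × 105.7 MeV/c = 422 MeV/c.

422 MeV/c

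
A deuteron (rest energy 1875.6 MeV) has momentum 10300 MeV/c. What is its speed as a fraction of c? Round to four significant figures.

βγ = pc/(mc²) = 10300/1875.6 = 5.4916.
Since γ² = 1 + (βγ)² = 31.1577, γ = √31.1577 = 5.58191, and β = (βγ)/γ = 5.4916/5.58191 = 0.9838.

0.9838c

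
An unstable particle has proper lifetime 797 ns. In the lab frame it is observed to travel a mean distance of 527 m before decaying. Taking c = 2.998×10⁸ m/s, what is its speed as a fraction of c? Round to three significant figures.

0.911c

Lab distance = (lab lifetime)·v = γτ·βc, so βγ = d/(cτ) = 527.0/(2.998×10⁸ × 7.970×10^-7) = 2.2056.
With βγ = 2.2056: γ² = 1 + (βγ)² = 5.86467, and β = (βγ)/γ = 2.2056/2.42171 = 0.911.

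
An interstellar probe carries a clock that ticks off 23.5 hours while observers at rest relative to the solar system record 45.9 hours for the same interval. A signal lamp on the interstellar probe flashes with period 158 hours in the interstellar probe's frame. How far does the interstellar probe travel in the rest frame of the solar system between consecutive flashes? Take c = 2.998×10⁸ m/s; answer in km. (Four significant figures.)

2.861×10^11 km

The time-dilation ratio gives γ = 45.9/23.5 = 1.95319.
β = √(1 − 1/γ²) = 0.859. Lab-frame period = γτ = 1.95319×158 hours = 308.6 hours. Distance = βc × γτ = 0.859 × 2.998×10⁸ m/s × 1110960 s = 2.8610×10^14 m = 2.861×10^11 km.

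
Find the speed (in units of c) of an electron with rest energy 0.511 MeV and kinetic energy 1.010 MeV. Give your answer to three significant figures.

γ = 1 + K/(mc²) = 1 + 1.010/0.511 = 2.9765.
β = √(1 − 1/γ²) = √(1 − 0.112873) = √0.887127 = 0.942.

0.942c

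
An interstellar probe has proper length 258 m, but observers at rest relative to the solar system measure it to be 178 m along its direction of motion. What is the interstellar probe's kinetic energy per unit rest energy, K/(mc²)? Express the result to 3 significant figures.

From L = L₀/γ: γ = 258/178 = 1.44944.
Since K = (γ−1)mc², K/(mc²) = 1.44944 − 1 = 0.449.

0.449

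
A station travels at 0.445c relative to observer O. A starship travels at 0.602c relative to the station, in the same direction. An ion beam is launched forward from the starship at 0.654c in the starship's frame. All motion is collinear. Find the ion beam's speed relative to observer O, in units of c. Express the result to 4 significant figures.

0.9609c

Compose velocities in two stages. Stage 1 (into S'): u₁ = (0.654+0.602)/(1+0.654×0.602) = 0.90119.
Stage 2 (into S): u = (0.90119+0.445)/(1+0.90119×0.445) = 0.96086, so the speed is 0.9609c.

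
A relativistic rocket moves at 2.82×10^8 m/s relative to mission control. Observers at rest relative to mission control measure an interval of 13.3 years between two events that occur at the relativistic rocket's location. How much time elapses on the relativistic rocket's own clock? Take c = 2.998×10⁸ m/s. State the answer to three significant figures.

4.51 years

β = v/c = (2.82×10^8 m/s)/(2.998×10⁸ m/s) = 0.940627.
With β = 0.940627, γ = 1/√(1 − 0.940627²) = 1/√0.1152208 = 2.946.
The moving clock records proper time: Δτ = Δt/γ = 13.3/2.946 = 4.51 years.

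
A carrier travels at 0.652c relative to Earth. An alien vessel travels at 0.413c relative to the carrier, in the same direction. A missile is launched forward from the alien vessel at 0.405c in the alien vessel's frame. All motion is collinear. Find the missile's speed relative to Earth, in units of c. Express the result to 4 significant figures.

First combine the missile and alien vessel (S''→S'): u₁ = (0.405 + 0.413)/(1 + 0.405×0.413) = 0.818/1.167265 = 0.70078.
Then combine with the carrier (S'→S): u = (0.70078 + 0.652)/(1 + 0.70078×0.652) = 1.35278/1.45690856 = 0.92853.

0.9285c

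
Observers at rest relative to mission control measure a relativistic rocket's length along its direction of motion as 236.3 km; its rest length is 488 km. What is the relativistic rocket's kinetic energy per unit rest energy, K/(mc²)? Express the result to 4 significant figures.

1.065

From L = L₀/γ: γ = 488/236.3 = 2.06517.
Since K = (γ−1)mc², K/(mc²) = 2.06517 − 1 = 1.065.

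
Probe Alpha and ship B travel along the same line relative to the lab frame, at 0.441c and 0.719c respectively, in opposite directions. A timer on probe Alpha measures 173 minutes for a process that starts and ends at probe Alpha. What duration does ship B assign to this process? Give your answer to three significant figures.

365 minutes

Speed of probe Alpha in ship B's frame: u = (v_A + v_B)/(1 + v_A v_B/c²) = (0.441 + 0.719)/(1 + 0.441×0.719) = 1.16/1.317079 = 0.88074; |u| = 0.88074c.
At |u| = 0.88074c, γ = (1 − 0.775703)^(−1/2) = 2.1115.
The clock on probe Alpha records proper time, so ship B measures Δt = γΔτ = 2.1115 × 173 = 365 minutes.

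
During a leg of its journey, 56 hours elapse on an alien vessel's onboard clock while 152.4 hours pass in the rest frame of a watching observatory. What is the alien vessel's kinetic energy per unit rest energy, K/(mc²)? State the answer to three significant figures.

The time-dilation ratio gives γ = 152.4/56 = 2.72143.
K/(mc²) = γ − 1 = 2.72143 − 1 = 1.72.

1.72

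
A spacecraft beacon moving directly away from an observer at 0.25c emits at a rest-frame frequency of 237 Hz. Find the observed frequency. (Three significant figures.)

Relativistic Doppler (source moving away): f_obs = f_src · √((1−β)/(1+β)).
With β = 0.25: factor = √(0.75/1.25) = 0.7746.
f_obs = 237 × 0.7746 = 184 Hz.

184 Hz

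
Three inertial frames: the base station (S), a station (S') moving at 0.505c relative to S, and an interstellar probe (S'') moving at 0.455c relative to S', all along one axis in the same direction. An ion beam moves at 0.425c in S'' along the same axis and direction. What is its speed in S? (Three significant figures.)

0.905c

Apply u = (u'+v)/(1+u'v) twice. Ion beam in the station frame: (0.425+0.455)/(1+0.425·0.455) = 0.88/1.193375 = 0.7374c.
That velocity, transformed to the rest frame of the base station: (0.7374+0.505)/(1+0.7374·0.505) = 1.2424/1.372387 = 0.90528c.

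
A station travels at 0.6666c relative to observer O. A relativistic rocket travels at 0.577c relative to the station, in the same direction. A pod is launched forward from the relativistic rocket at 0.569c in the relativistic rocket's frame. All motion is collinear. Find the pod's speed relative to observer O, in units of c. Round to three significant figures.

0.971c

First combine the pod and relativistic rocket (S''→S'): u₁ = (0.569 + 0.577)/(1 + 0.569×0.577) = 1.146/1.328313 = 0.86275.
Then combine with the station (S'→S): u = (0.86275 + 0.6666)/(1 + 0.86275×0.6666) = 1.52935/1.57510915 = 0.97095.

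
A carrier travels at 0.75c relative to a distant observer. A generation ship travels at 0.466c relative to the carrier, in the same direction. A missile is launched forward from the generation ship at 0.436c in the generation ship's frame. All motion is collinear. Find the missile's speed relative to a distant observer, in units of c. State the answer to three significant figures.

0.960c

First combine the missile and generation ship (S''→S'): u₁ = (0.436 + 0.466)/(1 + 0.436×0.466) = 0.902/1.203176 = 0.74968.
Then combine with the carrier (S'→S): u = (0.74968 + 0.75)/(1 + 0.74968×0.75) = 1.49968/1.56226 = 0.95994.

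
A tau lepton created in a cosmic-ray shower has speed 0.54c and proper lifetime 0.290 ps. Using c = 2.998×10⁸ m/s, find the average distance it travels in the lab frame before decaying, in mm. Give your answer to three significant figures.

γ = 1/√(1 − β²) = 1/√(1 − 0.2916) = 1/√0.7084 = 1/0.841665 = 1.1881.
Lab-frame lifetime: Δt = γτ = 1.1881 × 0.290 ps = 0.34455 ps.
Distance: d = vΔt = 0.54 × 2.998×10⁸ m/s × 3.4455×10^-13 s = 5.58×10^-5 m = 0.0558 mm.

0.0558 mm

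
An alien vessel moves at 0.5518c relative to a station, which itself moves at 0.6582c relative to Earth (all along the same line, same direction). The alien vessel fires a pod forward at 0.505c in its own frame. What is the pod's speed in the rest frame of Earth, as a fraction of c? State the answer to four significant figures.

0.9616c

First combine the pod and alien vessel (S''→S'): u₁ = (0.505 + 0.5518)/(1 + 0.505×0.5518) = 1.0568/1.278659 = 0.82649.
Then combine with the station (S'→S): u = (0.82649 + 0.6582)/(1 + 0.82649×0.6582) = 1.48469/1.543995718 = 0.96159.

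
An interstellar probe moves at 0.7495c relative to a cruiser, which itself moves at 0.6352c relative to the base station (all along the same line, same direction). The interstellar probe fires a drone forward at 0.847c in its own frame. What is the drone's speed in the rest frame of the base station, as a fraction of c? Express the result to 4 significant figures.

Apply u = (u'+v)/(1+u'v) twice. Drone in the cruiser frame: (0.847+0.7495)/(1+0.847·0.7495) = 1.5965/1.6348265 = 0.97656c.
That velocity, transformed to the rest frame of the base station: (0.97656+0.6352)/(1+0.97656·0.6352) = 1.61176/1.620310912 = 0.99472c.

0.9947c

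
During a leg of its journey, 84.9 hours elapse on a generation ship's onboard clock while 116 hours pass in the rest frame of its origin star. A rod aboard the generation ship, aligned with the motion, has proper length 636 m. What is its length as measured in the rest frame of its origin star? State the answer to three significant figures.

465 m

γ = Δt/Δτ = 116/84.9 = 1.36631.
The rod contracts by the same γ: 636 m / 1.36631 = 465 m.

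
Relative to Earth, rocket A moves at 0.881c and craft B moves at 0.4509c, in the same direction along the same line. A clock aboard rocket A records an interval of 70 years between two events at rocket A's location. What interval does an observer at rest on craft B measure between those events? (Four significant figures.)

99.91 years

Speed of rocket A in craft B's frame: u = (v_A − v_B)/(1 − v_A v_B/c²) = (0.881 − 0.4509)/(1 − 0.881×0.4509) = 0.4301/0.6027571 = 0.71355; |u| = 0.71355c.
γ for this relative speed: γ = 1/√(1 − 0.509154) = 1.4273.
Rocket A's interval is proper; time dilation gives Δt_B = γΔτ = 1.4273 × 70 years = 99.91 years.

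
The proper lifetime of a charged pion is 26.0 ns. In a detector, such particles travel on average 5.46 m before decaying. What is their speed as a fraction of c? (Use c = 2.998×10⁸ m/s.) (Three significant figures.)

Let x = d/(cτ) = 5.460 m / (2.998×10⁸ m/s × 2.600×10^-8 s) = 0.70047. Since d = βγcτ, x = βγ = β/√(1−β²).
Solving: β² = x²/(1+x²) = 0.490658/1.490658 = 0.329155, so β = 0.574.

0.574c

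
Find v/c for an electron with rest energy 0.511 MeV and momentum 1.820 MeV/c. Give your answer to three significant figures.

0.963

βγ = pc/(mc²) = 1.820/0.511 = 3.5616.
Since γ² = 1 + (βγ)² = 13.685, γ = √13.685 = 3.69932, and β = (βγ)/γ = 3.5616/3.69932 = 0.963.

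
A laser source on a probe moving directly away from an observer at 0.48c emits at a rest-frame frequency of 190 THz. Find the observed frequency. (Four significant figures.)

Relativistic Doppler (source moving away): f_obs = f_src · √((1−β)/(1+β)).
With β = 0.48: factor = √(0.52/1.48) = 0.59275.
f_obs = 190 × 0.59275 = 112.6 THz.

112.6 THz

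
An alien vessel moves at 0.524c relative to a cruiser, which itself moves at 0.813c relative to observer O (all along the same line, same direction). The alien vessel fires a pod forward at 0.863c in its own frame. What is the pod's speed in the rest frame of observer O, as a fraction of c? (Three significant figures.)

Compose velocities in two stages. Stage 1 (into S'): u₁ = (0.863+0.524)/(1+0.863×0.524) = 0.95509.
Stage 2 (into S): u = (0.95509+0.813)/(1+0.95509×0.813) = 0.99527, so the speed is 0.995c.

0.995c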